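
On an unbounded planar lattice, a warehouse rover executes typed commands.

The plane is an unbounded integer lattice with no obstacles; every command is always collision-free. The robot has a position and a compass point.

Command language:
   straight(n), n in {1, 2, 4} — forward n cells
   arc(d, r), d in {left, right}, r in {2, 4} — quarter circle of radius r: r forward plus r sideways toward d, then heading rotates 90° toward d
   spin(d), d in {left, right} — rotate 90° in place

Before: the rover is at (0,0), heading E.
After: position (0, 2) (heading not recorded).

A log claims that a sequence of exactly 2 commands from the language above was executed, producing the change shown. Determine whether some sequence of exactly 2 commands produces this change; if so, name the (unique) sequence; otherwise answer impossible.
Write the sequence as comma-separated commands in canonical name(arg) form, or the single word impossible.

spin(left), straight(2)

key: order matters: swapping spin(left) and straight(2) lands elsewhere
t0: at (0,0), heading E
step 1 (spin(left)): at (0,0), heading N
step 2 (straight(2)): at (0,2), heading N
no other 2-command option fits: unique.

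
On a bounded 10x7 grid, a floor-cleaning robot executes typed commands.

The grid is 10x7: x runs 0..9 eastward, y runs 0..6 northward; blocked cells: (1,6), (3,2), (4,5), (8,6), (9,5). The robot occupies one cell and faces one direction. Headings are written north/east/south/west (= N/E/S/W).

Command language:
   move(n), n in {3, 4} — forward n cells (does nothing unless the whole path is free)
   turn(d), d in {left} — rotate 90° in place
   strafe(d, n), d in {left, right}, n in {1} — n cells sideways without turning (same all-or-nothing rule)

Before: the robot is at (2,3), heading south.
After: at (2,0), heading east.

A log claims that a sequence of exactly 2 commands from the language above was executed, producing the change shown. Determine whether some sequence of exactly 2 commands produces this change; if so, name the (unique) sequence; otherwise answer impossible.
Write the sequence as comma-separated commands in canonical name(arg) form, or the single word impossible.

move(3), turn(left)

key: cell and facing (now E) both changed — the 2 commands mix motion and turning
start: at (2,3), heading south
step 1 (move(3)): at (2,0), heading south
step 2 (turn(left)): at (2,0), heading east
all 25 alternatives checked — unique.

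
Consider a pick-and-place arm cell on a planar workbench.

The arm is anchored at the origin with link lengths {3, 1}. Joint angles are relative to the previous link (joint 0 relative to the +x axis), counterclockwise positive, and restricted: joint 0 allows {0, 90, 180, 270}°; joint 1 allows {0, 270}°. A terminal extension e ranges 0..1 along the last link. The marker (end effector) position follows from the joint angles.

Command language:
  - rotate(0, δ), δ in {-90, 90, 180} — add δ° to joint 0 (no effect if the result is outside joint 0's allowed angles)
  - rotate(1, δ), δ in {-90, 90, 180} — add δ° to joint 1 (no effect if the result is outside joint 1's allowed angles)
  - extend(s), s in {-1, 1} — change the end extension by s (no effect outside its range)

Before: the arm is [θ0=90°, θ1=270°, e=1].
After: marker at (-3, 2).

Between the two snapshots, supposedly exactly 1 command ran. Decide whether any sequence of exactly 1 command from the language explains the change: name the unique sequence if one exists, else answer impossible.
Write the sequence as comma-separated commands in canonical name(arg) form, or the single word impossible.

begin: [θ0=90°, θ1=270°, e=1]
t=1 rotate(0, 90) ⇒ [θ0=180°, θ1=270°, e=1]
no other 1-command option fits: unique.

rotate(0, 90)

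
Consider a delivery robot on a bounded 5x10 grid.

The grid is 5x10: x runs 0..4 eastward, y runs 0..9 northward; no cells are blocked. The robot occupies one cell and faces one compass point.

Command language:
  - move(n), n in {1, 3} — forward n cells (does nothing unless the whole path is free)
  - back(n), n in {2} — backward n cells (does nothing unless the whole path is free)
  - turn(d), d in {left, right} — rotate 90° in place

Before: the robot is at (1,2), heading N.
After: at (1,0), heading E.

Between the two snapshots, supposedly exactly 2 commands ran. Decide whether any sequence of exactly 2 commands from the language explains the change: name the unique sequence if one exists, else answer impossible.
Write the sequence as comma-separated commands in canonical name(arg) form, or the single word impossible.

back(2), turn(right)

key: running turn(right) before back(2) would end elsewhere — order is forced
t0: at (1,2), heading N
[1] after back(2): at (1,0), heading N
[2] after turn(right): at (1,0), heading E
no rival 2-sequence matches.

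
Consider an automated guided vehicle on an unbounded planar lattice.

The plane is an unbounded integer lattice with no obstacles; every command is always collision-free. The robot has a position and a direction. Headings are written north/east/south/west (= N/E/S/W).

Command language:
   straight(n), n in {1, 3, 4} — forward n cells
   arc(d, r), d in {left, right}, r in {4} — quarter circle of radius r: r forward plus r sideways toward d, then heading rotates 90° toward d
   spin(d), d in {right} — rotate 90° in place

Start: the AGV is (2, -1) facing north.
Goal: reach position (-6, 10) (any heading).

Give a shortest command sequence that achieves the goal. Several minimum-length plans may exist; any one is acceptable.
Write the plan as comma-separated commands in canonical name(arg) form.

arc(left, 4), arc(right, 4), straight(3)

begin: (2, -1) facing north
step 1 (arc(left, 4)): (-2, 3) facing west
step 2 (arc(right, 4)): (-6, 7) facing north
step 3 (straight(3)): (-6, 10) facing north
minimal: 3 command(s), checked below 3.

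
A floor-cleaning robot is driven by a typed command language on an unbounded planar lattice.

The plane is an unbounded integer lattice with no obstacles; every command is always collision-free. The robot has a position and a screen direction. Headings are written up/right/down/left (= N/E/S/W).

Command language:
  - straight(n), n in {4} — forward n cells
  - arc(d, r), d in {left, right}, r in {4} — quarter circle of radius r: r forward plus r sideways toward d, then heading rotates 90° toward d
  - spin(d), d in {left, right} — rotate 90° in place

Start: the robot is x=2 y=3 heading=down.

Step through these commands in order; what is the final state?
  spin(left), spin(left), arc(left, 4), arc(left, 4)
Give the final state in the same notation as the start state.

x=-6 y=3 heading=down

begin: x=2 y=3 heading=down
t=1 spin(left) ⇒ x=2 y=3 heading=right
t=2 spin(left) ⇒ x=2 y=3 heading=up
t=3 arc(left, 4) ⇒ x=-2 y=7 heading=left
t=4 arc(left, 4) ⇒ x=-6 y=3 heading=down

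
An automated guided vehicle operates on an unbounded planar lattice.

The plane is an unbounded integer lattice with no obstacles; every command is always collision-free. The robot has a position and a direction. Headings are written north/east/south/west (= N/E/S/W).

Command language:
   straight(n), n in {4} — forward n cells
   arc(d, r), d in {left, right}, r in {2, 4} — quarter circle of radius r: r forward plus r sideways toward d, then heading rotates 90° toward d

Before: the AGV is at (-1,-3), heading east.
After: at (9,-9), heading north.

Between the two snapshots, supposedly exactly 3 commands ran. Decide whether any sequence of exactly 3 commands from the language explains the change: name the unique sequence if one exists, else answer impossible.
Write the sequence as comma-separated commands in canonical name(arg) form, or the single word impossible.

arc(right, 4), arc(left, 4), arc(left, 2)

key: order matters: swapping arc(right, 4) and arc(left, 2) lands elsewhere
begin: at (-1,-3), heading east
[1] after arc(right, 4): at (3,-7), heading south
[2] after arc(left, 4): at (7,-11), heading east
[3] after arc(left, 2): at (9,-9), heading north
no rival 3-sequence matches.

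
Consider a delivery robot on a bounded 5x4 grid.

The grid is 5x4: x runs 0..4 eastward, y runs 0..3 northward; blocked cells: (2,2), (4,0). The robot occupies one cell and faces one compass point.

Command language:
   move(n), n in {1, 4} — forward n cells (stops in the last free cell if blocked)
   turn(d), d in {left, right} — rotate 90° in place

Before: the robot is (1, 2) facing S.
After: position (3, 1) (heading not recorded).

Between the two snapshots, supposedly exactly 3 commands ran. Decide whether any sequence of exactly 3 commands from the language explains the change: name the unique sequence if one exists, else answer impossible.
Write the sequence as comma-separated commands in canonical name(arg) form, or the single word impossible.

impossible

checked all 3-command options: none fits.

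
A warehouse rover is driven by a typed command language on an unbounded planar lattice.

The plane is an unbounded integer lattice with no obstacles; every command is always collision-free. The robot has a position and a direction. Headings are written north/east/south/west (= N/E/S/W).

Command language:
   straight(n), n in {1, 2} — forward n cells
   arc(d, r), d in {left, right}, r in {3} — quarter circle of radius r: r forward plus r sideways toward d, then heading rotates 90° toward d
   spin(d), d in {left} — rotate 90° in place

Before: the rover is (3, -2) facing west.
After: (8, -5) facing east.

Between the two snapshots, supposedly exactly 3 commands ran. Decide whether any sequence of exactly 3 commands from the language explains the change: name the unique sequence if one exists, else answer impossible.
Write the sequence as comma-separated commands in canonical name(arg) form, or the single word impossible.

spin(left), arc(left, 3), straight(2)

key: running straight(2) before spin(left) would end elsewhere — order is forced
begin: (3, -2) facing west
step 1 (spin(left)): (3, -2) facing south
step 2 (arc(left, 3)): (6, -5) facing east
step 3 (straight(2)): (8, -5) facing east
no other 3-command option fits: unique.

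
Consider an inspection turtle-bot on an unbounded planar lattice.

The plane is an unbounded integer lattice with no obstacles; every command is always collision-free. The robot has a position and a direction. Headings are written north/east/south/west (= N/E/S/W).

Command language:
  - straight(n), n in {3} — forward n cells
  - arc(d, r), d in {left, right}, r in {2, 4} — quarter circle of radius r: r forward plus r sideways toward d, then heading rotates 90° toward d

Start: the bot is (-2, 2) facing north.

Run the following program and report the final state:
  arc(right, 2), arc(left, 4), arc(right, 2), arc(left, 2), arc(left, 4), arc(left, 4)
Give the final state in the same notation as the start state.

(0, 12) facing south

initial: (-2, 2) facing north
t=1 arc(right, 2) ⇒ (0, 4) facing east
t=2 arc(left, 4) ⇒ (4, 8) facing north
t=3 arc(right, 2) ⇒ (6, 10) facing east
t=4 arc(left, 2) ⇒ (8, 12) facing north
t=5 arc(left, 4) ⇒ (4, 16) facing west
t=6 arc(left, 4) ⇒ (0, 12) facing south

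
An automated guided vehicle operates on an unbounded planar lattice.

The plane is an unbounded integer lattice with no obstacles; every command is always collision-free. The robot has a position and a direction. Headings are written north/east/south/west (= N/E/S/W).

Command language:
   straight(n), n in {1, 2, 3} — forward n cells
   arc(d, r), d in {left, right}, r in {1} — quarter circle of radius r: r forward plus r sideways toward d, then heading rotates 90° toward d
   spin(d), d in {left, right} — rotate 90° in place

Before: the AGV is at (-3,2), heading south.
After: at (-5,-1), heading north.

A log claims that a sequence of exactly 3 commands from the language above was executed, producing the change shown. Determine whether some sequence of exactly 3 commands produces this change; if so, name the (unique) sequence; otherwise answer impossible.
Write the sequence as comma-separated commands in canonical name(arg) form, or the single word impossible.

key: cell and facing (now N) both changed — the 3 commands mix motion and turning
initial: at (-3,2), heading south
t=1 straight(3) ⇒ at (-3,-1), heading south
t=2 arc(right, 1) ⇒ at (-4,-2), heading west
t=3 arc(right, 1) ⇒ at (-5,-1), heading north
uniquely the one of 343 3-step routes that fits.

straight(3), arc(right, 1), arc(right, 1)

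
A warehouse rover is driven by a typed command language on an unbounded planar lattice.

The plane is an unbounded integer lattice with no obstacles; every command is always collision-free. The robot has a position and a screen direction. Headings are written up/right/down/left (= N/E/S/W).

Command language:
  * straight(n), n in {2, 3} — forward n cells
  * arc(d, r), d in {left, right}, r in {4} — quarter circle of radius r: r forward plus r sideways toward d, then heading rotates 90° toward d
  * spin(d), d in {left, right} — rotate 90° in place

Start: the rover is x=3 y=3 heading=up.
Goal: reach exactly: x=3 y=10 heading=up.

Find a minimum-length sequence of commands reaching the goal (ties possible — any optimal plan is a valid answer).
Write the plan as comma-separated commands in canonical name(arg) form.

initial: x=3 y=3 heading=up
1. straight(3) → x=3 y=6 heading=up
2. straight(2) → x=3 y=8 heading=up
3. straight(2) → x=3 y=10 heading=up
minimal: 3 command(s), checked below 3.

straight(3), straight(2), straight(2)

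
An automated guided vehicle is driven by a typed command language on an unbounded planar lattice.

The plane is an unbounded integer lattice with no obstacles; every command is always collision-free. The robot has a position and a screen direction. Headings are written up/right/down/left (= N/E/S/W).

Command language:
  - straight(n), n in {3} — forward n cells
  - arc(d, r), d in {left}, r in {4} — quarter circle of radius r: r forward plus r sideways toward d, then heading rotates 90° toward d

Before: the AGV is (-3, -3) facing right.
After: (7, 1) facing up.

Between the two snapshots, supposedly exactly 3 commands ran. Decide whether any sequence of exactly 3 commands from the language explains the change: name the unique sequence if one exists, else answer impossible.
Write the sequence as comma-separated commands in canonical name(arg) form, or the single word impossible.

key: running arc(left, 4) before straight(3) would end elsewhere — order is forced
initial: (-3, -3) facing right
t=1 straight(3) ⇒ (0, -3) facing right
t=2 straight(3) ⇒ (3, -3) facing right
t=3 arc(left, 4) ⇒ (7, 1) facing up
no other 3-command option fits: unique.

straight(3), straight(3), arc(left, 4)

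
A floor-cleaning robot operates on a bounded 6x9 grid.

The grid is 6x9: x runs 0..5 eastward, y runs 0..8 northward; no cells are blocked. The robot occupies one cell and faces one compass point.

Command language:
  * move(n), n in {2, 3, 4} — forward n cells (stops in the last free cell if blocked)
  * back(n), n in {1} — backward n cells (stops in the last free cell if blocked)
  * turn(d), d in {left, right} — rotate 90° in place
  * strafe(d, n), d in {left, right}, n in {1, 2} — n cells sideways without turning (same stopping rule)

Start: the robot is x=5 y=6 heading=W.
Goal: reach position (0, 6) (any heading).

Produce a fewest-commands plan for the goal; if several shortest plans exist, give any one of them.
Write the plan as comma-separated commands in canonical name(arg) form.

move(3), move(3)

initial: x=5 y=6 heading=W
step 1 (move(3)): x=2 y=6 heading=W
step 2 (move(3)): x=0 y=6 heading=W
minimal: 2 command(s), checked below 2.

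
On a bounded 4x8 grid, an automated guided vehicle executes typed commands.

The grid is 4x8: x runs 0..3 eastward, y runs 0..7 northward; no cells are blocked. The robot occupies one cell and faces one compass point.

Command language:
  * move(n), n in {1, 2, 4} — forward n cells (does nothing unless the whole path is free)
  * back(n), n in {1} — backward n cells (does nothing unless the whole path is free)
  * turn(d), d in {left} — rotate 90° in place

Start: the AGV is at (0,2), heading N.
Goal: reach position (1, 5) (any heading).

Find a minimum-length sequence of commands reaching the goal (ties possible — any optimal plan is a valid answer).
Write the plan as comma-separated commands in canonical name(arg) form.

from: at (0,2), heading N
t=1 back(1) ⇒ at (0,1), heading N
t=2 move(4) ⇒ at (0,5), heading N
t=3 turn(left) ⇒ at (0,5), heading W
t=4 back(1) ⇒ at (1,5), heading W
no 3-step plan works, so 4 is optimal.

back(1), move(4), turn(left), back(1)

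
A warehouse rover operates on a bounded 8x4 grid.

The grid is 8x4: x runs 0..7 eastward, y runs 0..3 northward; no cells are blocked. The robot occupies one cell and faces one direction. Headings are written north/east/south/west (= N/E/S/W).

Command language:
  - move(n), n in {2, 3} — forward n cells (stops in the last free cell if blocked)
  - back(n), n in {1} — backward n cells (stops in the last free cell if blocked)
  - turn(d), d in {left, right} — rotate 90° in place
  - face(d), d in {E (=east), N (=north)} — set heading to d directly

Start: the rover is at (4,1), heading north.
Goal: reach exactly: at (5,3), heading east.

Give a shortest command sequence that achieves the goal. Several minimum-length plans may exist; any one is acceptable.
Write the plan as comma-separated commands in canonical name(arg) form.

move(3), turn(right), move(2), back(1)

begin: at (4,1), heading north
1. move(3) → at (4,3), heading north
2. turn(right) → at (4,3), heading east
3. move(2) → at (6,3), heading east
4. back(1) → at (5,3), heading east
minimal: 4 command(s), checked below 4.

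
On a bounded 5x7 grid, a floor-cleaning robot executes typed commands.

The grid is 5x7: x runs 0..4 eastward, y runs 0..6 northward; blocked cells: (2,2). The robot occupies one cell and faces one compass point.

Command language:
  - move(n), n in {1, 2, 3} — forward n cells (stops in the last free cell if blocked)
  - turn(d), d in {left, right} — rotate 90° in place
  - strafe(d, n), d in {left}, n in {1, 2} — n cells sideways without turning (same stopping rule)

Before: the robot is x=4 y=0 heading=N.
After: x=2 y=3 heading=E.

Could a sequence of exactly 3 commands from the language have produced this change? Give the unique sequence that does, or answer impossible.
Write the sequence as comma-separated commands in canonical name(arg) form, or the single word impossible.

move(3), strafe(left, 2), turn(right)

key: running turn(right) before move(3) would end elsewhere — order is forced
from: x=4 y=0 heading=N
[1] after move(3): x=4 y=3 heading=N
[2] after strafe(left, 2): x=2 y=3 heading=N
[3] after turn(right): x=2 y=3 heading=E
no other 3-command option fits: unique.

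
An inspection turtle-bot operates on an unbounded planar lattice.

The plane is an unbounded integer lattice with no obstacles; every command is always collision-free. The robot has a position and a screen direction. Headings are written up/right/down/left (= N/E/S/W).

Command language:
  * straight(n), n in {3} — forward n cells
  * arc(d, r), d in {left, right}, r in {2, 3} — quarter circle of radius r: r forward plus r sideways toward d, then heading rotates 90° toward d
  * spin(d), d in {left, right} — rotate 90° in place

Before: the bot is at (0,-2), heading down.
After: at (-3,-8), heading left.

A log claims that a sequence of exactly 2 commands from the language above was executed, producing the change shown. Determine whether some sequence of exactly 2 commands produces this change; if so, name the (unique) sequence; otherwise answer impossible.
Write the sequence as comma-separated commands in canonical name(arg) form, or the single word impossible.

key: order matters: swapping straight(3) and arc(right, 3) lands elsewhere
start: at (0,-2), heading down
[1] after straight(3): at (0,-5), heading down
[2] after arc(right, 3): at (-3,-8), heading left
no other 2-command option fits: unique.

straight(3), arc(right, 3)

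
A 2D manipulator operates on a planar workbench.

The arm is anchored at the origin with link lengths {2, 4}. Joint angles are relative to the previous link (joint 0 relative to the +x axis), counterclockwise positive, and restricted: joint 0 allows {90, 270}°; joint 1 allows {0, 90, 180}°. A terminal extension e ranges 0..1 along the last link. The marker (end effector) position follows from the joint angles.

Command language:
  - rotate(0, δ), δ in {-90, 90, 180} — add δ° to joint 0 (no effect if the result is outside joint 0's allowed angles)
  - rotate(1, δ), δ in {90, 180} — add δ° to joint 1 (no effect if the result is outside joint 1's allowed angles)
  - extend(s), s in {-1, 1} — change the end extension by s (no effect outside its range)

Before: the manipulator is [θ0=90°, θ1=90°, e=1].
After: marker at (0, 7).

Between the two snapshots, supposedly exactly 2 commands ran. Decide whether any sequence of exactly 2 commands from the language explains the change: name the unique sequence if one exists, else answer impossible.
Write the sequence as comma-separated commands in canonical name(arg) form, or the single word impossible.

key: running rotate(1, 180) before rotate(1, 90) would end elsewhere — order is forced
begin: [θ0=90°, θ1=90°, e=1]
[1] after rotate(1, 90): [θ0=90°, θ1=180°, e=1]
[2] after rotate(1, 180): [θ0=90°, θ1=0°, e=1]
no rival 2-sequence matches.

rotate(1, 90), rotate(1, 180)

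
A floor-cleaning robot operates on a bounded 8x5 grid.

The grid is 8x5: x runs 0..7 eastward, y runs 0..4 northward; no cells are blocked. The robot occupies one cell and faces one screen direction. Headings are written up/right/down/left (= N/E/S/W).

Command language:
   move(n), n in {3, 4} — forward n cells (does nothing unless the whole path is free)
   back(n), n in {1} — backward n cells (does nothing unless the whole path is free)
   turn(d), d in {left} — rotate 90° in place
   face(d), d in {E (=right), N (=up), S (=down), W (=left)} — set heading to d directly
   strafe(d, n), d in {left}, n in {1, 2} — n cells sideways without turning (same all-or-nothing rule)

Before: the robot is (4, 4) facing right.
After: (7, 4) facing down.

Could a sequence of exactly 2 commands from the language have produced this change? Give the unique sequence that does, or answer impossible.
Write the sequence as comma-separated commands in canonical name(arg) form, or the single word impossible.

key: order matters: swapping move(3) and face(S) lands elsewhere
initial: (4, 4) facing right
[1] after move(3): (7, 4) facing right
[2] after face(S): (7, 4) facing down
all 100 alternatives checked — unique.

move(3), face(S)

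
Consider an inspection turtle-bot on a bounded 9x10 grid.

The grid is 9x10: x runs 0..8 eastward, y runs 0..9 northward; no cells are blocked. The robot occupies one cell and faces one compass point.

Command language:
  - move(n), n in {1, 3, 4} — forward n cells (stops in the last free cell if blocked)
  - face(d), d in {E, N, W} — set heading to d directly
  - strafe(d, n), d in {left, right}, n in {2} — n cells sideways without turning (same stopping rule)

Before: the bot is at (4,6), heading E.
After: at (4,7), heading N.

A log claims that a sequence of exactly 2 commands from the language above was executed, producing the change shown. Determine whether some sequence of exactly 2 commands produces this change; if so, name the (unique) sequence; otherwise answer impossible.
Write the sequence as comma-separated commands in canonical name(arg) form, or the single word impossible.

face(N), move(1)

key: cell and facing (now N) both changed — the 2 commands mix motion and turning
begin: at (4,6), heading E
t=1 face(N) ⇒ at (4,6), heading N
t=2 move(1) ⇒ at (4,7), heading N
uniquely the one of 64 2-step routes that fits.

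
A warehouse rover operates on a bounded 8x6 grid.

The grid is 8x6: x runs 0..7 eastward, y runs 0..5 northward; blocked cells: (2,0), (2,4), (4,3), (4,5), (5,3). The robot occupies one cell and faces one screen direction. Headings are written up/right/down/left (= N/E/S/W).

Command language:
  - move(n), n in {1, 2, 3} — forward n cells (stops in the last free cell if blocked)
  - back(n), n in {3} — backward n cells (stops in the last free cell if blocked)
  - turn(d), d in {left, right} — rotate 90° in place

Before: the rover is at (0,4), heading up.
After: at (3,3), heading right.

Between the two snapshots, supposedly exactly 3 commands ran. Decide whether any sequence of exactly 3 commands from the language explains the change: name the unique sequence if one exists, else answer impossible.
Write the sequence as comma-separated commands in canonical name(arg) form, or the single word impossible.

every 3-command combo misses the target.

impossible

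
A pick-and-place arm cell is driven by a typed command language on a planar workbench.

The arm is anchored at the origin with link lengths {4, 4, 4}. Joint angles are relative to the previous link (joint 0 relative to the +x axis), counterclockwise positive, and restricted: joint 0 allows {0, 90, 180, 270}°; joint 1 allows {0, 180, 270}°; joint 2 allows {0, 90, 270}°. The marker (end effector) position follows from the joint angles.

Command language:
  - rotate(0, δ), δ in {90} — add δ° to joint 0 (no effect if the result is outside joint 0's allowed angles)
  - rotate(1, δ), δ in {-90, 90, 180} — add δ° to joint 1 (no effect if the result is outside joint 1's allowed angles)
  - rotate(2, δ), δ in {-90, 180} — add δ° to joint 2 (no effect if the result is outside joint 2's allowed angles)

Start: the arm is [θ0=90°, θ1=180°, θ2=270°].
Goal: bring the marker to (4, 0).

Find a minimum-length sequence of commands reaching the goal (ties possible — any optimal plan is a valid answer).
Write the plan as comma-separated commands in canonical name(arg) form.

rotate(1, 90)

from: [θ0=90°, θ1=180°, θ2=270°]
t=1 rotate(1, 90) ⇒ [θ0=90°, θ1=270°, θ2=270°]
shorter routes all fall short; 1 is best.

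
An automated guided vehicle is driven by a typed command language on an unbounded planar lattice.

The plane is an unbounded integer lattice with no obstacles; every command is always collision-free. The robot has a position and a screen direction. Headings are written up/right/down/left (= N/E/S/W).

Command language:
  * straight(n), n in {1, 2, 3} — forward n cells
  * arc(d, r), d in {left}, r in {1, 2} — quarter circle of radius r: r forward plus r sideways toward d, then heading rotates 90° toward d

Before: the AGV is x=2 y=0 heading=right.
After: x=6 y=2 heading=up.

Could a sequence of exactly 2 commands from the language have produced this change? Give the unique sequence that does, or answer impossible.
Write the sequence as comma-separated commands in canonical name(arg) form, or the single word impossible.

key: order matters: swapping straight(2) and arc(left, 2) lands elsewhere
from: x=2 y=0 heading=right
1. straight(2) → x=4 y=0 heading=right
2. arc(left, 2) → x=6 y=2 heading=up
uniquely the one of 25 2-step routes that fits.

straight(2), arc(left, 2)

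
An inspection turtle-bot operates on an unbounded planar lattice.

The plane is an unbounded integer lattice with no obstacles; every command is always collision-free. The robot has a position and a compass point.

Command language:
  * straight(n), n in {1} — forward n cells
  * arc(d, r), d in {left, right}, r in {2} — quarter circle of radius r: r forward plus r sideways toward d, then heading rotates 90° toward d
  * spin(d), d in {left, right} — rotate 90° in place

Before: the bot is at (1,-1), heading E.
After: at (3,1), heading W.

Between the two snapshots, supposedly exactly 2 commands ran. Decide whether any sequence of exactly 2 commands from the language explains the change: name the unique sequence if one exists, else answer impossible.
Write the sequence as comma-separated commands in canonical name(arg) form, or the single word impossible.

arc(left, 2), spin(left)

key: position moved to (3,1) AND the heading swung to W — translation plus rotation needed
initial: at (1,-1), heading E
1. arc(left, 2) → at (3,1), heading N
2. spin(left) → at (3,1), heading W
no rival 2-sequence matches.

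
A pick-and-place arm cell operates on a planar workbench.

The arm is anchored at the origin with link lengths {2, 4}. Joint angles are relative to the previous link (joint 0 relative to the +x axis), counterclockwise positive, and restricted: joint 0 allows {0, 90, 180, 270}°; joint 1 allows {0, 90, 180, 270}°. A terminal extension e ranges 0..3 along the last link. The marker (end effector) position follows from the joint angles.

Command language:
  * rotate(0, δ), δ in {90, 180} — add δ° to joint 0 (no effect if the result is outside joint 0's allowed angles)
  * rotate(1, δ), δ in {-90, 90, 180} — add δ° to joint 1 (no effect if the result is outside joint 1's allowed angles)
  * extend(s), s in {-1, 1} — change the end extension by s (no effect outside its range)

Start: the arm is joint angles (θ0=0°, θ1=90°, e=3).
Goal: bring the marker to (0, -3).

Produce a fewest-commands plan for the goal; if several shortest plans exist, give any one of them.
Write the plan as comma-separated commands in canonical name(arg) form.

t0: joint angles (θ0=0°, θ1=90°, e=3)
[1] after rotate(1, 90): joint angles (θ0=0°, θ1=180°, e=3)
[2] after rotate(0, 90): joint angles (θ0=90°, θ1=180°, e=3)
[3] after extend(-1): joint angles (θ0=90°, θ1=180°, e=2)
[4] after extend(-1): joint angles (θ0=90°, θ1=180°, e=1)
no 3-step plan works, so 4 is optimal.

rotate(1, 90), rotate(0, 90), extend(-1), extend(-1)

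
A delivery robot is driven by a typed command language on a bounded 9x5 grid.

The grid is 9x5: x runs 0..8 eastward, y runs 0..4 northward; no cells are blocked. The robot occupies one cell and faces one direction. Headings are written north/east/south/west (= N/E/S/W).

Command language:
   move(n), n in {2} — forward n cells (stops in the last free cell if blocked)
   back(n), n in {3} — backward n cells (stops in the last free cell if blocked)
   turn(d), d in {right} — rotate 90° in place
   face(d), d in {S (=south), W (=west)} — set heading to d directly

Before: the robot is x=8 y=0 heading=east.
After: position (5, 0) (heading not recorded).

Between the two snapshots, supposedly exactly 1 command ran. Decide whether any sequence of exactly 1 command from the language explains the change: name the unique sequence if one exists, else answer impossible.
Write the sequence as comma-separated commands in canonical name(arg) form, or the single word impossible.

back(3)

from: x=8 y=0 heading=east
[1] after back(3): x=5 y=0 heading=east
all 5 alternatives checked — unique.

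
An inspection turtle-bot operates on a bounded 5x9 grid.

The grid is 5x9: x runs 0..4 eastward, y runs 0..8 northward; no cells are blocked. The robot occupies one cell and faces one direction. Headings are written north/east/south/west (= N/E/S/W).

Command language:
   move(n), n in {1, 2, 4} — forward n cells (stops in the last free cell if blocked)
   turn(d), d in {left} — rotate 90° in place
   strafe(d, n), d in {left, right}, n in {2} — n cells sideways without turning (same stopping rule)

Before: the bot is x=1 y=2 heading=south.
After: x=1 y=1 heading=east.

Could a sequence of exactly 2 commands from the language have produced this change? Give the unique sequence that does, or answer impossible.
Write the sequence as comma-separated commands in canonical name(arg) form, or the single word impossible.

key: position moved to (1,1) AND the heading swung to E — translation plus rotation needed
t0: x=1 y=2 heading=south
step 1 (move(1)): x=1 y=1 heading=south
step 2 (turn(left)): x=1 y=1 heading=east
no rival 2-sequence matches.

move(1), turn(left)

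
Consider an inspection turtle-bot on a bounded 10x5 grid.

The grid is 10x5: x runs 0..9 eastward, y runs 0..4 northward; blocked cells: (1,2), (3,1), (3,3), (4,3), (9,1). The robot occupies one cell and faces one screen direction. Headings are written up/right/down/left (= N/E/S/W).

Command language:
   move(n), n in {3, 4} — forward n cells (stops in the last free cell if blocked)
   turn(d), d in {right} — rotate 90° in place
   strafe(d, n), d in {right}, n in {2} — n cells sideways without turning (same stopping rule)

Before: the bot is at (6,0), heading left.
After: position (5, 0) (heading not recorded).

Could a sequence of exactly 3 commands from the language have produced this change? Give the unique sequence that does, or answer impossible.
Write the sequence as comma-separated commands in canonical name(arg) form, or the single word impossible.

key: order matters: swapping move(3) and strafe(right, 2) lands elsewhere
t0: at (6,0), heading left
[1] after move(3): at (3,0), heading left
[2] after turn(right): at (3,0), heading up
[3] after strafe(right, 2): at (5,0), heading up
no other 3-command option fits: unique.

move(3), turn(right), strafe(right, 2)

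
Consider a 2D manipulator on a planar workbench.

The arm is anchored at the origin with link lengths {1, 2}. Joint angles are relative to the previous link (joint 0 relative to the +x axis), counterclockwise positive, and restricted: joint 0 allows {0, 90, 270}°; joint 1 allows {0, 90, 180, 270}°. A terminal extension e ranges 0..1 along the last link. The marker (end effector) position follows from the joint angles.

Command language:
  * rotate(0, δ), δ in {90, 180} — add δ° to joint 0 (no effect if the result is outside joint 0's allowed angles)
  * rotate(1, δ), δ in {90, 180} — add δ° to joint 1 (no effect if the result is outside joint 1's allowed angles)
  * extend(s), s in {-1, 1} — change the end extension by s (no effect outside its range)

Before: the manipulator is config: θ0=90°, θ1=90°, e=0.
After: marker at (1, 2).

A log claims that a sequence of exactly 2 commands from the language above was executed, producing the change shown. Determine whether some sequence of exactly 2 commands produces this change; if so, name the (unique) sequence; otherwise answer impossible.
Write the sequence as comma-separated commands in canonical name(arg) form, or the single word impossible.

rotate(0, 180), rotate(0, 90)

key: order matters: swapping rotate(0, 180) and rotate(0, 90) lands elsewhere
initial: config: θ0=90°, θ1=90°, e=0
step 1 (rotate(0, 180)): config: θ0=270°, θ1=90°, e=0
step 2 (rotate(0, 90)): config: θ0=0°, θ1=90°, e=0
no other 2-command option fits: unique.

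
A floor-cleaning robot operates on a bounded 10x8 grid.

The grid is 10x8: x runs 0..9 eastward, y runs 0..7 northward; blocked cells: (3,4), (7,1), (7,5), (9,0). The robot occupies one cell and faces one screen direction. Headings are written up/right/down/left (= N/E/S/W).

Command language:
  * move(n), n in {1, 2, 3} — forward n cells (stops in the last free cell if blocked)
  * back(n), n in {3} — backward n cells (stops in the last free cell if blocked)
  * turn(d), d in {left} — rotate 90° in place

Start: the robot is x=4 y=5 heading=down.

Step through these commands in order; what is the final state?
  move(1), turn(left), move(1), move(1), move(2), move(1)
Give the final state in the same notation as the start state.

t0: x=4 y=5 heading=down
step 1 (move(1)): x=4 y=4 heading=down
step 2 (turn(left)): x=4 y=4 heading=right
step 3 (move(1)): x=5 y=4 heading=right
step 4 (move(1)): x=6 y=4 heading=right
step 5 (move(2)): x=8 y=4 heading=right
step 6 (move(1)): x=9 y=4 heading=right

x=9 y=4 heading=right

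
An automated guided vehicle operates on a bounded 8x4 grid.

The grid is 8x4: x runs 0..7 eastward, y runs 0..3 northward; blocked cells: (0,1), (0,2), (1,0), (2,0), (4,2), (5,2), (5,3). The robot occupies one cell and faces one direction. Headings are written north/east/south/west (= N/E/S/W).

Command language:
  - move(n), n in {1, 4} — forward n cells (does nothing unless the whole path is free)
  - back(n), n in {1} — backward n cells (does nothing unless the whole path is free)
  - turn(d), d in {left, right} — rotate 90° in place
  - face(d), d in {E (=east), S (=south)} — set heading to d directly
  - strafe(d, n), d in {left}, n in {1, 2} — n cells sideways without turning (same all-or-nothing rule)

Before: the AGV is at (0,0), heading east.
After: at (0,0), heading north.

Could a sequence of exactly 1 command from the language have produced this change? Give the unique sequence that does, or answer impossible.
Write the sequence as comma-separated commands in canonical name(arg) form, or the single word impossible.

key: parked at (0,0) the whole time — nothing moves the robot
begin: at (0,0), heading east
1. turn(left) → at (0,0), heading north
no rival 1-sequence matches.

turn(left)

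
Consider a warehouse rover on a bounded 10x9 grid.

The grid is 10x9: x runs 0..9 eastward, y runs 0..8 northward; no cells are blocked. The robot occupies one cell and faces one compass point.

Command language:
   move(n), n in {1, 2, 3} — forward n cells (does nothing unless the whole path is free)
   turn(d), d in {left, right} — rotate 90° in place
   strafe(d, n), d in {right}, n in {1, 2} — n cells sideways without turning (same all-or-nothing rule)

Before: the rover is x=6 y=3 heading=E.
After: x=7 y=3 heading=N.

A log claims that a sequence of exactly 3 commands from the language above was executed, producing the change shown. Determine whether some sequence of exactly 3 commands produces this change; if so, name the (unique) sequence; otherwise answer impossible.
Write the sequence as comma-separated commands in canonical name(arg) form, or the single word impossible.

key: move(3) would leave the grid, so it does nothing
begin: x=6 y=3 heading=E
step 1 (move(1)): x=7 y=3 heading=E
step 2 (move(3)): x=7 y=3 heading=E
step 3 (turn(left)): x=7 y=3 heading=N
uniquely the one of 343 3-step routes that fits.

move(1), move(3), turn(left)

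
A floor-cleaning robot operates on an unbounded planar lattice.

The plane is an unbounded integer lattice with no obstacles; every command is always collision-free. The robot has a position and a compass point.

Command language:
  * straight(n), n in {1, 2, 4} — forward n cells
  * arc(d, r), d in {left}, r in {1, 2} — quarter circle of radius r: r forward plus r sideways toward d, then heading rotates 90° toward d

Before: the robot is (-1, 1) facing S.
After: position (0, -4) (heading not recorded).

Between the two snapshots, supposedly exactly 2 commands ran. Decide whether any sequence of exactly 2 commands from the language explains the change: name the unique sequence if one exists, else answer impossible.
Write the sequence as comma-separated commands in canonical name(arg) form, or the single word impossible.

straight(4), arc(left, 1)

key: order matters: swapping straight(4) and arc(left, 1) lands elsewhere
from: (-1, 1) facing S
t=1 straight(4) ⇒ (-1, -3) facing S
t=2 arc(left, 1) ⇒ (0, -4) facing E
no other 2-command option fits: unique.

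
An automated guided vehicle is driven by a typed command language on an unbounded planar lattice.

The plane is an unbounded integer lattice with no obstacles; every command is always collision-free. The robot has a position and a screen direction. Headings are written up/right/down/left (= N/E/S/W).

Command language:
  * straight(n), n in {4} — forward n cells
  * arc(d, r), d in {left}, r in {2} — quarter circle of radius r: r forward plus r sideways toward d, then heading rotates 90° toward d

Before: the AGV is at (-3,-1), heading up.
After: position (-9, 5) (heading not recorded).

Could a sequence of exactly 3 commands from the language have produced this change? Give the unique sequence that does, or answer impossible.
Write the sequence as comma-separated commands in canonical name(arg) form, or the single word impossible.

straight(4), arc(left, 2), straight(4)

from: at (-3,-1), heading up
t=1 straight(4) ⇒ at (-3,3), heading up
t=2 arc(left, 2) ⇒ at (-5,5), heading left
t=3 straight(4) ⇒ at (-9,5), heading left
no rival 3-sequence matches.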